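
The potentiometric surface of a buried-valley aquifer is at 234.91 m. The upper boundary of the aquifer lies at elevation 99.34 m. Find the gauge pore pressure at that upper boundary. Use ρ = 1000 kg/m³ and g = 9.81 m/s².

Pressure head at the aquifer top: ψ = h − z = 234.91 − 99.34 = 135.57 m.
P = ρgψ = 1000 × 9.81 × 135.57 = 1329942 Pa ≈ 1330 kPa.

P ≈ 1330 kPa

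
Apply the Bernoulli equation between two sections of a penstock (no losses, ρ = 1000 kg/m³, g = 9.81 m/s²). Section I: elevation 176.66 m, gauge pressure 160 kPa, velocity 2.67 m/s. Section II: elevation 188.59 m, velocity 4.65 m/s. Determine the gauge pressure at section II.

Pressure head at I: ψ₁ = P₁/(ρg) = 160×1000 / (1000 × 9.81) = 16.31 m.
Velocity heads: v₁²/2g = 2.67²/19.62 = 0.363 m; v₂²/2g = 4.65²/19.62 = 1.102 m.
Total head H = z₁ + ψ₁ + v₁²/2g = 176.66 + 16.31 + 0.363 = 193.33 m.
ψ₂ = H − z₂ − v₂²/2g = 193.33 − 188.59 − 1.102 = 3.64 m.
P₂ = ρgψ₂ = 1000 × 9.81 × 3.64 ≈ 35.7 kPa.

P₂ ≈ 35.7 kPa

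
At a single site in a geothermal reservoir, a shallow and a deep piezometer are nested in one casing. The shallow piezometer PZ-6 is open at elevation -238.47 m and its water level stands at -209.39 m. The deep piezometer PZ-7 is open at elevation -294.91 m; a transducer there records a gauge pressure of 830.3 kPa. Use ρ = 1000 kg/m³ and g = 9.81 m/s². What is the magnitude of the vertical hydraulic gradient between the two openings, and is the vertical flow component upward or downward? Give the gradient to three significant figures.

|i_v| ≈ 0.0156; vertical flow is downward

Total head at PZ-6: h = -209.39 m (water level in the standpipe).
Pressure head at PZ-7: ψ = P/(ρg) = 830.3×1000 / (1000 × 9.81) = 84.64 m.
Total head at PZ-7: h = z + ψ = -294.91 + 84.64 = -210.27 m.
Δh = h(PZ-6) − h(PZ-7) = -209.39 − (-210.27) = 0.88 m.
Vertical separation Δz = -238.47 − (-294.91) = 56.44 m.
|i_v| = |Δh| / Δz = 0.88 / 56.44 = 0.0156.
Head is higher in the shallow piezometer, so vertical flow is downward (recharge condition).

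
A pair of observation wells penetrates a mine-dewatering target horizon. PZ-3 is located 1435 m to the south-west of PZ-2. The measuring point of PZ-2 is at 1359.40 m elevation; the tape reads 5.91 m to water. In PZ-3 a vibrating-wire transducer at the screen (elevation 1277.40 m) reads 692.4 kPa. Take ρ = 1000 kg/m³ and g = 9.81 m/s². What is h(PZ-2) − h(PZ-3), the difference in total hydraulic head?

Δh ≈ 5.51 m

Total head at PZ-2: h = 1359.40 − 5.91 = 1353.49 m.
Pressure head at PZ-3: ψ = P/(ρg) = 692.4×1000 / (1000 × 9.81) = 70.58 m.
Total head at PZ-3: h = z + ψ = 1277.40 + 70.58 = 1347.98 m.
Head difference: h(PZ-2) − h(PZ-3) = 1353.49 − 1347.98 = 5.51 m.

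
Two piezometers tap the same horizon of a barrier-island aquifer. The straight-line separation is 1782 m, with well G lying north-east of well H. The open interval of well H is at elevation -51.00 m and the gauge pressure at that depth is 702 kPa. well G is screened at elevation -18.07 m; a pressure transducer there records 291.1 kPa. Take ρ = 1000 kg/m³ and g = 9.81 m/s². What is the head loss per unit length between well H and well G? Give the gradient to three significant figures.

i ≈ 0.00503 m/m

Pressure head at well H: ψ = P/(ρg) = 702×1000 / (1000 × 9.81) = 71.56 m.
Total head at well H: h = z + ψ = -51.00 + 71.56 = 20.56 m.
Pressure head at well G: ψ = P/(ρg) = 291.1×1000 / (1000 × 9.81) = 29.67 m.
Total head at well G: h = z + ψ = -18.07 + 29.67 = 11.60 m.
Head difference: h(well H) − h(well G) = 20.56 − 11.60 = 8.96 m.
Hydraulic gradient: i = |Δh| / L = 8.96 / 1782 = 0.00503.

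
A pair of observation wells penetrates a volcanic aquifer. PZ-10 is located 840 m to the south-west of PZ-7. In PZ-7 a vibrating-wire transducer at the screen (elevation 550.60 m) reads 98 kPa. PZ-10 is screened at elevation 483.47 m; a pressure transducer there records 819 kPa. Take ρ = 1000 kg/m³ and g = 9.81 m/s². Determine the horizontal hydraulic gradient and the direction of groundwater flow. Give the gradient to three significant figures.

i ≈ 0.00758; groundwater flows toward the north-east

Pressure head at PZ-7: ψ = P/(ρg) = 98×1000 / (1000 × 9.81) = 9.99 m.
Total head at PZ-7: h = z + ψ = 550.60 + 9.99 = 560.59 m.
Pressure head at PZ-10: ψ = P/(ρg) = 819×1000 / (1000 × 9.81) = 83.49 m.
Total head at PZ-10: h = z + ψ = 483.47 + 83.49 = 566.96 m.
Head difference: h(PZ-7) − h(PZ-10) = 560.59 − 566.96 = -6.37 m.
Hydraulic gradient: i = |Δh| / L = 6.37 / 840 = 0.00758.
Flow is from higher to lower head: from PZ-10 toward PZ-7, i.e. toward the north-east.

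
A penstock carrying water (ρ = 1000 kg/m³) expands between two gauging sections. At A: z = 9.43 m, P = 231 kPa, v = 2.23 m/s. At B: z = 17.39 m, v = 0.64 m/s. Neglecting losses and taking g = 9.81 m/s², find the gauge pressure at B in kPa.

Pressure head at A: ψ₁ = P₁/(ρg) = 231×1000 / (1000 × 9.81) = 23.55 m.
Velocity heads: v₁²/2g = 2.23²/19.62 = 0.253 m; v₂²/2g = 0.64²/19.62 = 0.021 m.
Total head H = z₁ + ψ₁ + v₁²/2g = 9.43 + 23.55 + 0.253 = 33.23 m.
ψ₂ = H − z₂ − v₂²/2g = 33.23 − 17.39 − 0.021 = 15.82 m.
P₂ = ρgψ₂ = 1000 × 9.81 × 15.82 ≈ 155 kPa.

P₂ ≈ 155 kPa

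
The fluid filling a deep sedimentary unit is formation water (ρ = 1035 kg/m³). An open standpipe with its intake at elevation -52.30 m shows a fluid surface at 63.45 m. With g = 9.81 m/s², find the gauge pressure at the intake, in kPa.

P ≈ 1180 kPa

Pressure head ψ = h − z = 63.45 − (-52.30) = 115.75 m.
P = ρgψ = 1035 × 9.81 × 115.75 = 1175250 Pa ≈ 1180 kPa.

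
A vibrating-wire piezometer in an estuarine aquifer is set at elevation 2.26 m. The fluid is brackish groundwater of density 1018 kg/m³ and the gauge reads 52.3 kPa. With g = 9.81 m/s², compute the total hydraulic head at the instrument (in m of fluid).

ψ = P/(ρg) = 52.3×1000 / (1018 × 9.81) = 5.24 m.
h = z + ψ = 2.26 + 5.24 = 7.50 m.

h ≈ 7.50 m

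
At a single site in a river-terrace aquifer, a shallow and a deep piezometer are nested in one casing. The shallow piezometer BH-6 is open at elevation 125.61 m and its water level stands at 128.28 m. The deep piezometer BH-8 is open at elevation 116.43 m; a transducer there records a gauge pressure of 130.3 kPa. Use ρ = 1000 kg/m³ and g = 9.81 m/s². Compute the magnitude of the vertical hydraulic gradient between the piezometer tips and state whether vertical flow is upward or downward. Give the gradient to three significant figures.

|i_v| ≈ 0.156; vertical flow is upward

Total head at BH-6: h = 128.28 m (water level in the standpipe).
Pressure head at BH-8: ψ = P/(ρg) = 130.3×1000 / (1000 × 9.81) = 13.28 m.
Total head at BH-8: h = z + ψ = 116.43 + 13.28 = 129.71 m.
Δh = h(BH-6) − h(BH-8) = 128.28 − 129.71 = -1.43 m.
Vertical separation Δz = 125.61 − 116.43 = 9.18 m.
|i_v| = |Δh| / Δz = 1.43 / 9.18 = 0.156.
Head is higher in the deep piezometer, so vertical flow is upward (discharge condition).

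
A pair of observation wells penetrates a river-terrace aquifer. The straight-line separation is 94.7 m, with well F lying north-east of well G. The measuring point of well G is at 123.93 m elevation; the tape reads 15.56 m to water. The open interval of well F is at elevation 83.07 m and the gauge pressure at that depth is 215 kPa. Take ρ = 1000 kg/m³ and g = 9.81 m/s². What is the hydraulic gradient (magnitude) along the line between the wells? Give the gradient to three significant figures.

i ≈ 0.0357

Total head at well G: h = 123.93 − 15.56 = 108.37 m.
Pressure head at well F: ψ = P/(ρg) = 215×1000 / (1000 × 9.81) = 21.92 m.
Total head at well F: h = z + ψ = 83.07 + 21.92 = 104.99 m.
Head difference: h(well G) − h(well F) = 108.37 − 104.99 = 3.38 m.
Hydraulic gradient: i = |Δh| / L = 3.38 / 94.7 = 0.0357.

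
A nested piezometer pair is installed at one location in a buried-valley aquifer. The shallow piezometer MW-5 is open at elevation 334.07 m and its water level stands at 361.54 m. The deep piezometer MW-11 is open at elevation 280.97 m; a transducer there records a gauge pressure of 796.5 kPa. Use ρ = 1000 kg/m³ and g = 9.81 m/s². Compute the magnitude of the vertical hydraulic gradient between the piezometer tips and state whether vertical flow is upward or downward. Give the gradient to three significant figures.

Total head at MW-5: h = 361.54 m (water level in the standpipe).
Pressure head at MW-11: ψ = P/(ρg) = 796.5×1000 / (1000 × 9.81) = 81.19 m.
Total head at MW-11: h = z + ψ = 280.97 + 81.19 = 362.16 m.
Δh = h(MW-5) − h(MW-11) = 361.54 − 362.16 = -0.62 m.
Vertical separation Δz = 334.07 − 280.97 = 53.10 m.
|i_v| = |Δh| / Δz = 0.62 / 53.10 = 0.0117.
Head is higher in the deep piezometer, so vertical flow is upward (discharge condition).

|i_v| ≈ 0.0117; vertical flow is upward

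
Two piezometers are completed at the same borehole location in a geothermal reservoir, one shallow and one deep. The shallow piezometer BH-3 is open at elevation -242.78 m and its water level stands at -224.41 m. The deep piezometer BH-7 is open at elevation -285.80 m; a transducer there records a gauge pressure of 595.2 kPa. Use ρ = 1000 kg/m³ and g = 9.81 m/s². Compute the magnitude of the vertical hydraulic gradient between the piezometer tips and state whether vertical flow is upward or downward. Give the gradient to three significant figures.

Total head at BH-3: h = -224.41 m (water level in the standpipe).
Pressure head at BH-7: ψ = P/(ρg) = 595.2×1000 / (1000 × 9.81) = 60.67 m.
Total head at BH-7: h = z + ψ = -285.80 + 60.67 = -225.13 m.
Δh = h(BH-3) − h(BH-7) = -224.41 − (-225.13) = 0.72 m.
Vertical separation Δz = -242.78 − (-285.80) = 43.02 m.
|i_v| = |Δh| / Δz = 0.72 / 43.02 = 0.0167.
Head is higher in the shallow piezometer, so vertical flow is downward (recharge condition).

|i_v| ≈ 0.0167; vertical flow is downward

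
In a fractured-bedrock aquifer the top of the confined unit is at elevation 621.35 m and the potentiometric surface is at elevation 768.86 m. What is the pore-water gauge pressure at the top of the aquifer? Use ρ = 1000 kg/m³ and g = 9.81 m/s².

Pressure head at the aquifer top: ψ = h − z = 768.86 − 621.35 = 147.51 m.
P = ρgψ = 1000 × 9.81 × 147.51 = 1447073 Pa ≈ 1450 kPa.

P ≈ 1450 kPa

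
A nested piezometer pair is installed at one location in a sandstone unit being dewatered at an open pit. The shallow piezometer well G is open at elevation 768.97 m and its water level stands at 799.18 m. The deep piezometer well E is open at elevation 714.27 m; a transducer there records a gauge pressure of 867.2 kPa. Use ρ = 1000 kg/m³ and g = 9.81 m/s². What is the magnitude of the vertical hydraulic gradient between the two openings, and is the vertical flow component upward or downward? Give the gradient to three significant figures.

Total head at well G: h = 799.18 m (water level in the standpipe).
Pressure head at well E: ψ = P/(ρg) = 867.2×1000 / (1000 × 9.81) = 88.40 m.
Total head at well E: h = z + ψ = 714.27 + 88.40 = 802.67 m.
Δh = h(well G) − h(well E) = 799.18 − 802.67 = -3.49 m.
Vertical separation Δz = 768.97 − 714.27 = 54.70 m.
|i_v| = |Δh| / Δz = 3.49 / 54.70 = 0.0638.
Head is higher in the deep piezometer, so vertical flow is upward (discharge condition).

|i_v| ≈ 0.0638; vertical flow is upward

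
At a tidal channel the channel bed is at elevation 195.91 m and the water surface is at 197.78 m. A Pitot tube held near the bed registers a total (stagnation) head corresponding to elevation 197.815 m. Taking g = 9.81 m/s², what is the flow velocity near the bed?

Near the bed, under hydrostatic conditions, the piezometric head (z + ψ) equals the free-surface elevation, 197.78 m.
Velocity head = total − piezometric = 197.815 − 197.78 = 0.035 m.
v = √(2g·h_v) = √(2 × 9.81 × 0.035) = 0.829 m/s.

v ≈ 0.829 m/s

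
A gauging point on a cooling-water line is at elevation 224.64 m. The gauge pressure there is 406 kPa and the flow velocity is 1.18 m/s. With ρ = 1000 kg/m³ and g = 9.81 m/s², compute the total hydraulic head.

Pressure head ψ = P/(ρg) = 406×1000 / (1000 × 9.81) = 41.39 m.
Velocity head = v²/(2g) = 1.18² / (2 × 9.81) = 0.071 m.
h = z + ψ + v²/(2g) = 224.64 + 41.39 + 0.071 = 266.10 m.

h ≈ 266.10 m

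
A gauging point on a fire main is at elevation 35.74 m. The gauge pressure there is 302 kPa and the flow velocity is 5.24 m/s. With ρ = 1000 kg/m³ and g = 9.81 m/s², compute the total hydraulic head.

Pressure head ψ = P/(ρg) = 302×1000 / (1000 × 9.81) = 30.78 m.
Velocity head = v²/(2g) = 5.24² / (2 × 9.81) = 1.399 m.
h = z + ψ + v²/(2g) = 35.74 + 30.78 + 1.399 = 67.92 m.

h ≈ 67.92 m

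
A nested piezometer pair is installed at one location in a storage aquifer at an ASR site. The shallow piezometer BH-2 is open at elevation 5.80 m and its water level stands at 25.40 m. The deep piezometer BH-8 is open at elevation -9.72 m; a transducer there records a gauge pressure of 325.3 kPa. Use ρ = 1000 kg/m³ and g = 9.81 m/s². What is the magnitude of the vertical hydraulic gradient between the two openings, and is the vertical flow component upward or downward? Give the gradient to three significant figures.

Total head at BH-2: h = 25.40 m (water level in the standpipe).
Pressure head at BH-8: ψ = P/(ρg) = 325.3×1000 / (1000 × 9.81) = 33.16 m.
Total head at BH-8: h = z + ψ = -9.72 + 33.16 = 23.44 m.
Δh = h(BH-2) − h(BH-8) = 25.40 − 23.44 = 1.96 m.
Vertical separation Δz = 5.80 − (-9.72) = 15.52 m.
|i_v| = |Δh| / Δz = 1.96 / 15.52 = 0.126.
Head is higher in the shallow piezometer, so vertical flow is downward (recharge condition).

|i_v| ≈ 0.126; vertical flow is downward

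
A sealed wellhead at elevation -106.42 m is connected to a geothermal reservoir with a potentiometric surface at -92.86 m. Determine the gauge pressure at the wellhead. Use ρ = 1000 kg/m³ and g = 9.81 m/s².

P ≈ 133 kPa

Head above the cap: Δh = -92.86 − (-106.42) = 13.56 m.
P = ρgΔh = 1000 × 9.81 × 13.56 = 133024 Pa ≈ 133 kPa.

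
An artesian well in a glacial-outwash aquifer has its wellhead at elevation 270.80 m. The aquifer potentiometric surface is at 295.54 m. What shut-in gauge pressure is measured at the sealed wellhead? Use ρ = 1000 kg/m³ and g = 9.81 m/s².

Head above the cap: Δh = 295.54 − 270.80 = 24.74 m.
P = ρgΔh = 1000 × 9.81 × 24.74 = 242699 Pa ≈ 243 kPa.

P ≈ 243 kPa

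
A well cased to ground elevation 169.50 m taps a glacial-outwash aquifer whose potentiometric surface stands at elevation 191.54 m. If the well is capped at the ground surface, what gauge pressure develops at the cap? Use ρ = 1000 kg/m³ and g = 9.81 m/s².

Head above the cap: Δh = 191.54 − 169.50 = 22.04 m.
P = ρgΔh = 1000 × 9.81 × 22.04 = 216212 Pa ≈ 216 kPa.

P ≈ 216 kPa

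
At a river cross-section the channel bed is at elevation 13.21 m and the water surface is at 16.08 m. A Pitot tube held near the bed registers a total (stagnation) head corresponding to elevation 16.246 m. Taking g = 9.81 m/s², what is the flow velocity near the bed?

Near the bed, under hydrostatic conditions, the piezometric head (z + ψ) equals the free-surface elevation, 16.08 m.
Velocity head = total − piezometric = 16.246 − 16.08 = 0.166 m.
v = √(2g·h_v) = √(2 × 9.81 × 0.166) = 1.80 m/s.

v ≈ 1.80 m/s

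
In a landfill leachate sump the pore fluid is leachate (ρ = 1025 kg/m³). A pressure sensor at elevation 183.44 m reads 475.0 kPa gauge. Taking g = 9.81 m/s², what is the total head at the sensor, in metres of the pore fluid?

ψ = P/(ρg) = 475.0×1000 / (1025 × 9.81) = 47.24 m.
h = z + ψ = 183.44 + 47.24 = 230.68 m.

h ≈ 230.68 m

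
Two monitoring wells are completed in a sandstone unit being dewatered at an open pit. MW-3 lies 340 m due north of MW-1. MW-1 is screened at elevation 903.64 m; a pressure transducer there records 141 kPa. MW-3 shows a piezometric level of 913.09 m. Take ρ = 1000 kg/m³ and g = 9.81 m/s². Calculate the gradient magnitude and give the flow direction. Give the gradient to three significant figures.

i ≈ 0.0145; groundwater flows toward the north

Pressure head at MW-1: ψ = P/(ρg) = 141×1000 / (1000 × 9.81) = 14.37 m.
Total head at MW-1: h = z + ψ = 903.64 + 14.37 = 918.01 m.
Total head at MW-3: h = 913.09 m (water level in the piezometer is the total head).
Head difference: h(MW-1) − h(MW-3) = 918.01 − 913.09 = 4.92 m.
Hydraulic gradient: i = |Δh| / L = 4.92 / 340 = 0.0145.
Flow is from higher to lower head: from MW-1 toward MW-3, i.e. toward the north.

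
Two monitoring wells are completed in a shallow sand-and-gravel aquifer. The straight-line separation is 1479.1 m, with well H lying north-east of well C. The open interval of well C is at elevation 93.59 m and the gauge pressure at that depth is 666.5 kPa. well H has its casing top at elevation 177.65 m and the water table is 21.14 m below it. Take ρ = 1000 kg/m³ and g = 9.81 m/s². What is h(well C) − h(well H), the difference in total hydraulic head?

Δh ≈ 5.02 m

Pressure head at well C: ψ = P/(ρg) = 666.5×1000 / (1000 × 9.81) = 67.94 m.
Total head at well C: h = z + ψ = 93.59 + 67.94 = 161.53 m.
Total head at well H: h = 177.65 − 21.14 = 156.51 m.
Head difference: h(well C) − h(well H) = 161.53 − 156.51 = 5.02 m.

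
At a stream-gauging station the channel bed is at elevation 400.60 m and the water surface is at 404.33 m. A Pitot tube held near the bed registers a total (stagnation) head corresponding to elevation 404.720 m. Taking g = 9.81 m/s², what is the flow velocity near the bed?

Near the bed, under hydrostatic conditions, the piezometric head (z + ψ) equals the free-surface elevation, 404.33 m.
Velocity head = total − piezometric = 404.720 − 404.33 = 0.390 m.
v = √(2g·h_v) = √(2 × 9.81 × 0.390) = 2.77 m/s.

v ≈ 2.77 m/s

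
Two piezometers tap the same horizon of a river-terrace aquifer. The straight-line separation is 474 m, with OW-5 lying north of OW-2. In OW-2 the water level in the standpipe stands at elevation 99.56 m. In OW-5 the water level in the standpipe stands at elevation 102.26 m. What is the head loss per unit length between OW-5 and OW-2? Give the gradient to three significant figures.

Total head at OW-2: h = 99.56 m (water level in the piezometer is the total head).
Total head at OW-5: h = 102.26 m (water level in the piezometer is the total head).
Head difference: h(OW-2) − h(OW-5) = 99.56 − 102.26 = -2.70 m.
Hydraulic gradient: i = |Δh| / L = 2.70 / 474 = 0.00570.

i ≈ 0.00570 m/m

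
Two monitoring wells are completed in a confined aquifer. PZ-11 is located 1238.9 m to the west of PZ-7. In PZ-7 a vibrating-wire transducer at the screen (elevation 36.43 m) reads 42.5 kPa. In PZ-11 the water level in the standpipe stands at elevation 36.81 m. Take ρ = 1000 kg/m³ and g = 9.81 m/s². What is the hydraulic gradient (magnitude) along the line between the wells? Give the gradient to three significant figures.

i ≈ 0.00319

Pressure head at PZ-7: ψ = P/(ρg) = 42.5×1000 / (1000 × 9.81) = 4.33 m.
Total head at PZ-7: h = z + ψ = 36.43 + 4.33 = 40.76 m.
Total head at PZ-11: h = 36.81 m (water level in the piezometer is the total head).
Head difference: h(PZ-7) − h(PZ-11) = 40.76 − 36.81 = 3.95 m.
Hydraulic gradient: i = |Δh| / L = 3.95 / 1238.9 = 0.00319.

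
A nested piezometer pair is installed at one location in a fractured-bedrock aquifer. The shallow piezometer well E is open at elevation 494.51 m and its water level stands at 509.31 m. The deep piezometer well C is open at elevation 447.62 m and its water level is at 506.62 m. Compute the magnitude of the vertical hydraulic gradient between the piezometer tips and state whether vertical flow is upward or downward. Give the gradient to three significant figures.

Total head at well E: h = 509.31 m (water level in the standpipe).
Total head at well C: h = 506.62 m.
Δh = h(well E) − h(well C) = 509.31 − 506.62 = 2.69 m.
Vertical separation Δz = 494.51 − 447.62 = 46.89 m.
|i_v| = |Δh| / Δz = 2.69 / 46.89 = 0.0574.
Head is higher in the shallow piezometer, so vertical flow is downward (recharge condition).

|i_v| ≈ 0.0574; vertical flow is downward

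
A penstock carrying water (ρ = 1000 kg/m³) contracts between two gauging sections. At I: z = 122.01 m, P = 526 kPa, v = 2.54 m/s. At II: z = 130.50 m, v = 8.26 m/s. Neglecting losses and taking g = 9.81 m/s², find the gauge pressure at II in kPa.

P₂ ≈ 412 kPa

Pressure head at I: ψ₁ = P₁/(ρg) = 526×1000 / (1000 × 9.81) = 53.62 m.
Velocity heads: v₁²/2g = 2.54²/19.62 = 0.329 m; v₂²/2g = 8.26²/19.62 = 3.477 m.
Total head H = z₁ + ψ₁ + v₁²/2g = 122.01 + 53.62 + 0.329 = 175.96 m.
ψ₂ = H − z₂ − v₂²/2g = 175.96 − 130.50 − 3.477 = 41.98 m.
P₂ = ρgψ₂ = 1000 × 9.81 × 41.98 ≈ 412 kPa.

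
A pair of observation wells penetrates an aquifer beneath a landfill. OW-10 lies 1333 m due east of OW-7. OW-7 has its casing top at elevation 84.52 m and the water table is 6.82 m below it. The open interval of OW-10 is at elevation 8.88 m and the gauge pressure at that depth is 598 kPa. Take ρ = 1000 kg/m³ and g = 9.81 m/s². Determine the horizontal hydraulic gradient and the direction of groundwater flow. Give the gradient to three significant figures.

Total head at OW-7: h = 84.52 − 6.82 = 77.70 m.
Pressure head at OW-10: ψ = P/(ρg) = 598×1000 / (1000 × 9.81) = 60.96 m.
Total head at OW-10: h = z + ψ = 8.88 + 60.96 = 69.84 m.
Head difference: h(OW-7) − h(OW-10) = 77.70 − 69.84 = 7.86 m.
Hydraulic gradient: i = |Δh| / L = 7.86 / 1333 = 0.00590.
Flow is from higher to lower head: from OW-7 toward OW-10, i.e. toward the east.

i ≈ 0.00590; groundwater flows toward the east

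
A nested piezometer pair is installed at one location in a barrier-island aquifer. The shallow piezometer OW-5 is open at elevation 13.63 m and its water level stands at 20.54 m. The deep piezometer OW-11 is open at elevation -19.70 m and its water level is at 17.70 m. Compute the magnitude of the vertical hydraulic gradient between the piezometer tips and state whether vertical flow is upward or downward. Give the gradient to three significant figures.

Total head at OW-5: h = 20.54 m (water level in the standpipe).
Total head at OW-11: h = 17.70 m.
Δh = h(OW-5) − h(OW-11) = 20.54 − 17.70 = 2.84 m.
Vertical separation Δz = 13.63 − (-19.70) = 33.33 m.
|i_v| = |Δh| / Δz = 2.84 / 33.33 = 0.0852.
Head is higher in the shallow piezometer, so vertical flow is downward (recharge condition).

|i_v| ≈ 0.0852; vertical flow is downward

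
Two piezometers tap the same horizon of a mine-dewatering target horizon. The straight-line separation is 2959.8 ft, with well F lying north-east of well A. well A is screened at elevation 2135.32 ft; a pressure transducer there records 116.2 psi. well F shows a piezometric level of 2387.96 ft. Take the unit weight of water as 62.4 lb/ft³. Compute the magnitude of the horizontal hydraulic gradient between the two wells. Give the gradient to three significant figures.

Pressure head at well A: ψ = 144·P/γ = 144 × 116.2 / 62.4 = 268.15 ft.
Total head at well A: h = z + ψ = 2135.32 + 268.15 = 2403.47 ft.
Total head at well F: h = 2387.96 ft (water level in the piezometer is the total head).
Head difference: h(well A) − h(well F) = 2403.47 − 2387.96 = 15.51 ft.
Hydraulic gradient: i = |Δh| / L = 15.51 / 2959.8 = 0.00524.

i ≈ 0.00524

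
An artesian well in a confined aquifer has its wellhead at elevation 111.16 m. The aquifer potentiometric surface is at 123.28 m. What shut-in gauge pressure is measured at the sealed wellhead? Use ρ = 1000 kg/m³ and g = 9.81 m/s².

P ≈ 119 kPa

Head above the cap: Δh = 123.28 − 111.16 = 12.12 m.
P = ρgΔh = 1000 × 9.81 × 12.12 = 118897 Pa ≈ 119 kPa.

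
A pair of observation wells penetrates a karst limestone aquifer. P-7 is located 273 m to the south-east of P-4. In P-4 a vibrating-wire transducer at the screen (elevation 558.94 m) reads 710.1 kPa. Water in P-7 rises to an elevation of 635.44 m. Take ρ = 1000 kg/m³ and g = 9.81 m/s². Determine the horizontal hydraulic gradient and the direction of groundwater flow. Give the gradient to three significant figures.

Pressure head at P-4: ψ = P/(ρg) = 710.1×1000 / (1000 × 9.81) = 72.39 m.
Total head at P-4: h = z + ψ = 558.94 + 72.39 = 631.33 m.
Total head at P-7: h = 635.44 m (water level in the piezometer is the total head).
Head difference: h(P-4) − h(P-7) = 631.33 − 635.44 = -4.11 m.
Hydraulic gradient: i = |Δh| / L = 4.11 / 273 = 0.0151.
Flow is from higher to lower head: from P-7 toward P-4, i.e. toward the north-west.

i ≈ 0.0151; groundwater flows toward the north-west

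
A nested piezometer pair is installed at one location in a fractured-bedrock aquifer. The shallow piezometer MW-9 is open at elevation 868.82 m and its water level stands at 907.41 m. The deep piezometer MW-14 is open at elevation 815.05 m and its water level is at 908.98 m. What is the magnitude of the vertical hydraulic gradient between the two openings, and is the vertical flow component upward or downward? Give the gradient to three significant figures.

Total head at MW-9: h = 907.41 m (water level in the standpipe).
Total head at MW-14: h = 908.98 m.
Δh = h(MW-9) − h(MW-14) = 907.41 − 908.98 = -1.57 m.
Vertical separation Δz = 868.82 − 815.05 = 53.77 m.
|i_v| = |Δh| / Δz = 1.57 / 53.77 = 0.0292.
Head is higher in the deep piezometer, so vertical flow is upward (discharge condition).

|i_v| ≈ 0.0292; vertical flow is upward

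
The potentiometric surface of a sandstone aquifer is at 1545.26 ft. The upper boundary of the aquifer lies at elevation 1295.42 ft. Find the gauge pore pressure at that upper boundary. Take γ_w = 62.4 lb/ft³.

Pressure head at the aquifer top: ψ = h − z = 1545.26 − 1295.42 = 249.84 ft.
P = γψ/144 = 62.4 × 249.84 / 144 = 108 psi.

P ≈ 108 psi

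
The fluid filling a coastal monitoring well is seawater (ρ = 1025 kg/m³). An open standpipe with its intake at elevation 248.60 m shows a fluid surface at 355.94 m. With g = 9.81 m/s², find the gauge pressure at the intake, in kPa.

Pressure head ψ = h − z = 355.94 − 248.60 = 107.34 m.
P = ρgψ = 1025 × 9.81 × 107.34 = 1079331 Pa ≈ 1080 kPa.

P ≈ 1080 kPa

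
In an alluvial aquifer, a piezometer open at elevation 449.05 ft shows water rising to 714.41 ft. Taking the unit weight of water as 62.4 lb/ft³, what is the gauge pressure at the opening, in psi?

P ≈ 115 psi

Pressure head ψ = h − z = 714.41 − 449.05 = 265.36 ft.
P = γ·ψ / 144 = 62.4 × 265.36 / 144 = 115 psi.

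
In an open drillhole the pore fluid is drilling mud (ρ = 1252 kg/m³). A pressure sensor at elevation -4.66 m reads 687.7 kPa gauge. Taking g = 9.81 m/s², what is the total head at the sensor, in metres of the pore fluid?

h ≈ 51.33 m

ψ = P/(ρg) = 687.7×1000 / (1252 × 9.81) = 55.99 m.
h = z + ψ = -4.66 + 55.99 = 51.33 m.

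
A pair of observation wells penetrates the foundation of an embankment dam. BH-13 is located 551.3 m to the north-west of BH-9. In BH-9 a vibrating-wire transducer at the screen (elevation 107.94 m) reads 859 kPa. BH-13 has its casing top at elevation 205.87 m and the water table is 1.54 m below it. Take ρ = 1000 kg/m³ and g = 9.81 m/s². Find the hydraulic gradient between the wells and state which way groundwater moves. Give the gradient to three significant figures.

Pressure head at BH-9: ψ = P/(ρg) = 859×1000 / (1000 × 9.81) = 87.56 m.
Total head at BH-9: h = z + ψ = 107.94 + 87.56 = 195.50 m.
Total head at BH-13: h = 205.87 − 1.54 = 204.33 m.
Head difference: h(BH-9) − h(BH-13) = 195.50 − 204.33 = -8.83 m.
Hydraulic gradient: i = |Δh| / L = 8.83 / 551.3 = 0.0160.
Flow is from higher to lower head: from BH-13 toward BH-9, i.e. toward the south-east.

i ≈ 0.0160; groundwater flows toward the south-east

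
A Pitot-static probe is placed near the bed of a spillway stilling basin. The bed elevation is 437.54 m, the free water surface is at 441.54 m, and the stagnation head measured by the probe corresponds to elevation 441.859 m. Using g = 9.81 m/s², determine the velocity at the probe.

Near the bed, under hydrostatic conditions, the piezometric head (z + ψ) equals the free-surface elevation, 441.54 m.
Velocity head = total − piezometric = 441.859 − 441.54 = 0.319 m.
v = √(2g·h_v) = √(2 × 9.81 × 0.319) = 2.50 m/s.

v ≈ 2.50 m/s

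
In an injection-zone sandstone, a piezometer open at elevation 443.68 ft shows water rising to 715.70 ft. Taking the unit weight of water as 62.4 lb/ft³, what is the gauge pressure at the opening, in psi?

P ≈ 118 psi

Pressure head ψ = h − z = 715.70 − 443.68 = 272.02 ft.
P = γ·ψ / 144 = 62.4 × 272.02 / 144 = 118 psi.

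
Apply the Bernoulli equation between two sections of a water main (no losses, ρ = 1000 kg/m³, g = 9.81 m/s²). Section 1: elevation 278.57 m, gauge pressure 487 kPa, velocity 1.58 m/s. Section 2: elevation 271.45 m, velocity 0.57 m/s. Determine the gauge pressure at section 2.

Pressure head at 1: ψ₁ = P₁/(ρg) = 487×1000 / (1000 × 9.81) = 49.64 m.
Velocity heads: v₁²/2g = 1.58²/19.62 = 0.127 m; v₂²/2g = 0.57²/19.62 = 0.017 m.
Total head H = z₁ + ψ₁ + v₁²/2g = 278.57 + 49.64 + 0.127 = 328.34 m.
ψ₂ = H − z₂ − v₂²/2g = 328.34 − 271.45 − 0.017 = 56.87 m.
P₂ = ρgψ₂ = 1000 × 9.81 × 56.87 ≈ 558 kPa.

P₂ ≈ 558 kPa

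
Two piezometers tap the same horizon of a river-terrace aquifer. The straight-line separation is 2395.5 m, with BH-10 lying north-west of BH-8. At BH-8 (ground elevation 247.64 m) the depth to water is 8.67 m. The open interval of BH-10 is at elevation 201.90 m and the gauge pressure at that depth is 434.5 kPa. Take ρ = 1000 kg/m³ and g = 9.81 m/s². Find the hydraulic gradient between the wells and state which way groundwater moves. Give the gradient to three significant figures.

i ≈ 0.00301; groundwater flows toward the south-east

Total head at BH-8: h = 247.64 − 8.67 = 238.97 m.
Pressure head at BH-10: ψ = P/(ρg) = 434.5×1000 / (1000 × 9.81) = 44.29 m.
Total head at BH-10: h = z + ψ = 201.90 + 44.29 = 246.19 m.
Head difference: h(BH-8) − h(BH-10) = 238.97 − 246.19 = -7.22 m.
Hydraulic gradient: i = |Δh| / L = 7.22 / 2395.5 = 0.00301.
Flow is from higher to lower head: from BH-10 toward BH-8, i.e. toward the south-east.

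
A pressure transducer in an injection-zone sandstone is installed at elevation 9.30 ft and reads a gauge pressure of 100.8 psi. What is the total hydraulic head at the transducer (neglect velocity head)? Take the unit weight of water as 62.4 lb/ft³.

h ≈ 241.92 ft

ψ = 144·P/γ = 144 × 100.8 / 62.4 = 232.62 ft.
h = z + ψ = 9.30 + 232.62 = 241.92 ft.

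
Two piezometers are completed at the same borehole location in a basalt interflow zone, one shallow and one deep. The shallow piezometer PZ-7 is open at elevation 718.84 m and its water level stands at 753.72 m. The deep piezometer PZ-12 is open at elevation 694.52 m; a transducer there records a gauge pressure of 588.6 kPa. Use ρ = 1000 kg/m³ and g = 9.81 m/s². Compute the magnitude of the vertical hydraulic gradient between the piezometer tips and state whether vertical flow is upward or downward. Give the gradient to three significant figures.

Total head at PZ-7: h = 753.72 m (water level in the standpipe).
Pressure head at PZ-12: ψ = P/(ρg) = 588.6×1000 / (1000 × 9.81) = 60.00 m.
Total head at PZ-12: h = z + ψ = 694.52 + 60.00 = 754.52 m.
Δh = h(PZ-7) − h(PZ-12) = 753.72 − 754.52 = -0.80 m.
Vertical separation Δz = 718.84 − 694.52 = 24.32 m.
|i_v| = |Δh| / Δz = 0.80 / 24.32 = 0.0329.
Head is higher in the deep piezometer, so vertical flow is upward (discharge condition).

|i_v| ≈ 0.0329; vertical flow is upward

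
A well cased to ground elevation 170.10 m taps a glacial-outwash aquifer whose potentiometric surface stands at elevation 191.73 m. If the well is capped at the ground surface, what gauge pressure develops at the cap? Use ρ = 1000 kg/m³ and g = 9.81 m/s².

P ≈ 212 kPa

Head above the cap: Δh = 191.73 − 170.10 = 21.63 m.
P = ρgΔh = 1000 × 9.81 × 21.63 = 212190 Pa ≈ 212 kPa.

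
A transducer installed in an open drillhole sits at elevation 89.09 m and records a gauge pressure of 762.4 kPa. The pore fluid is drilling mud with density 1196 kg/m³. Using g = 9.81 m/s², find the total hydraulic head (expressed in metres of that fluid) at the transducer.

h ≈ 154.07 m

ψ = P/(ρg) = 762.4×1000 / (1196 × 9.81) = 64.98 m.
h = z + ψ = 89.09 + 64.98 = 154.07 m.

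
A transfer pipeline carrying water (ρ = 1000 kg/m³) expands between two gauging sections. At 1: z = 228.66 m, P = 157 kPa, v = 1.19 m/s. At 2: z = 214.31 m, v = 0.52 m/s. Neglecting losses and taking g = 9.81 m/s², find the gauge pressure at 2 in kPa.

Pressure head at 1: ψ₁ = P₁/(ρg) = 157×1000 / (1000 × 9.81) = 16.00 m.
Velocity heads: v₁²/2g = 1.19²/19.62 = 0.072 m; v₂²/2g = 0.52²/19.62 = 0.014 m.
Total head H = z₁ + ψ₁ + v₁²/2g = 228.66 + 16.00 + 0.072 = 244.73 m.
ψ₂ = H − z₂ − v₂²/2g = 244.73 − 214.31 − 0.014 = 30.41 m.
P₂ = ρgψ₂ = 1000 × 9.81 × 30.41 ≈ 298 kPa.

P₂ ≈ 298 kPa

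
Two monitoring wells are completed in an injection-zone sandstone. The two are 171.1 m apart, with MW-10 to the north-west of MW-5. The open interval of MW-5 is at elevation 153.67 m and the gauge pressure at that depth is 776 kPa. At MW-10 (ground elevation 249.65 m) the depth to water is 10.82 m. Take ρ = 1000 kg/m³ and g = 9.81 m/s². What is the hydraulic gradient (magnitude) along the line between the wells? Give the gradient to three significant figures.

i ≈ 0.0354

Pressure head at MW-5: ψ = P/(ρg) = 776×1000 / (1000 × 9.81) = 79.10 m.
Total head at MW-5: h = z + ψ = 153.67 + 79.10 = 232.77 m.
Total head at MW-10: h = 249.65 − 10.82 = 238.83 m.
Head difference: h(MW-5) − h(MW-10) = 232.77 − 238.83 = -6.06 m.
Hydraulic gradient: i = |Δh| / L = 6.06 / 171.1 = 0.0354.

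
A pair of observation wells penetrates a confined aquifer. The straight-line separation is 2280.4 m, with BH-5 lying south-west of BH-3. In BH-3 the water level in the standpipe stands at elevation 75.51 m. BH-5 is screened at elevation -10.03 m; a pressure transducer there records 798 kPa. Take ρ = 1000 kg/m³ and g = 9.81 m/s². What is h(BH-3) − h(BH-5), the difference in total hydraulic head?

Δh ≈ 4.19 m

Total head at BH-3: h = 75.51 m (water level in the piezometer is the total head).
Pressure head at BH-5: ψ = P/(ρg) = 798×1000 / (1000 × 9.81) = 81.35 m.
Total head at BH-5: h = z + ψ = -10.03 + 81.35 = 71.32 m.
Head difference: h(BH-3) − h(BH-5) = 75.51 − 71.32 = 4.19 m.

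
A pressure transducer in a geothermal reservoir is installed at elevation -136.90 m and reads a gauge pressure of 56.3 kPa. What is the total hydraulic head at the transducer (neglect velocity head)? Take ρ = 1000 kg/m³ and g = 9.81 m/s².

h ≈ -131.16 m

ψ = P/(ρg) = 56.3×1000 / (1000 × 9.81) = 5.74 m.
h = z + ψ = -136.90 + 5.74 = -131.16 m.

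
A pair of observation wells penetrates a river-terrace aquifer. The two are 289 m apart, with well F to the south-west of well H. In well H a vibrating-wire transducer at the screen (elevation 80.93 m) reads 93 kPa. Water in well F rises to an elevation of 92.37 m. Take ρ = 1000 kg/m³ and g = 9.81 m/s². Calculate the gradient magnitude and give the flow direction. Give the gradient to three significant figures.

Pressure head at well H: ψ = P/(ρg) = 93×1000 / (1000 × 9.81) = 9.48 m.
Total head at well H: h = z + ψ = 80.93 + 9.48 = 90.41 m.
Total head at well F: h = 92.37 m (water level in the piezometer is the total head).
Head difference: h(well H) − h(well F) = 90.41 − 92.37 = -1.96 m.
Hydraulic gradient: i = |Δh| / L = 1.96 / 289 = 0.00678.
Flow is from higher to lower head: from well F toward well H, i.e. toward the north-east.

i ≈ 0.00678; groundwater flows toward the north-east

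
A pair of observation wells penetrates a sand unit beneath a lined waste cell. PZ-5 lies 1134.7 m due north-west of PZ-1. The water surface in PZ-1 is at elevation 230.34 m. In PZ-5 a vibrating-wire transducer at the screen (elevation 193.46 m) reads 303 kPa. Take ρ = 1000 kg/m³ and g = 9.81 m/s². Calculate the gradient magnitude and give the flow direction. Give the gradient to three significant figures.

i ≈ 0.00528; groundwater flows toward the north-west

Total head at PZ-1: h = 230.34 m (water level in the piezometer is the total head).
Pressure head at PZ-5: ψ = P/(ρg) = 303×1000 / (1000 × 9.81) = 30.89 m.
Total head at PZ-5: h = z + ψ = 193.46 + 30.89 = 224.35 m.
Head difference: h(PZ-1) − h(PZ-5) = 230.34 − 224.35 = 5.99 m.
Hydraulic gradient: i = |Δh| / L = 5.99 / 1134.7 = 0.00528.
Flow is from higher to lower head: from PZ-1 toward PZ-5, i.e. toward the north-west.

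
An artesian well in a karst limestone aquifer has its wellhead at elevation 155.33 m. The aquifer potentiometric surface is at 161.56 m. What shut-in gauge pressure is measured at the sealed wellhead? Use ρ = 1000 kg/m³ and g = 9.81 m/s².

P ≈ 61.1 kPa

Head above the cap: Δh = 161.56 − 155.33 = 6.23 m.
P = ρgΔh = 1000 × 9.81 × 6.23 = 61116 Pa ≈ 61.1 kPa.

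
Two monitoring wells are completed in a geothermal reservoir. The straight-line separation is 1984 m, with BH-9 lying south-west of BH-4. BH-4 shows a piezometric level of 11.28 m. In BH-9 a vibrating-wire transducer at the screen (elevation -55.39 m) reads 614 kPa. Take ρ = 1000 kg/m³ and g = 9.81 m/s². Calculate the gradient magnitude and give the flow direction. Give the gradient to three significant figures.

i ≈ 0.00206; groundwater flows toward the south-west

Total head at BH-4: h = 11.28 m (water level in the piezometer is the total head).
Pressure head at BH-9: ψ = P/(ρg) = 614×1000 / (1000 × 9.81) = 62.59 m.
Total head at BH-9: h = z + ψ = -55.39 + 62.59 = 7.20 m.
Head difference: h(BH-4) − h(BH-9) = 11.28 − 7.20 = 4.08 m.
Hydraulic gradient: i = |Δh| / L = 4.08 / 1984 = 0.00206.
Flow is from higher to lower head: from BH-4 toward BH-9, i.e. toward the south-west.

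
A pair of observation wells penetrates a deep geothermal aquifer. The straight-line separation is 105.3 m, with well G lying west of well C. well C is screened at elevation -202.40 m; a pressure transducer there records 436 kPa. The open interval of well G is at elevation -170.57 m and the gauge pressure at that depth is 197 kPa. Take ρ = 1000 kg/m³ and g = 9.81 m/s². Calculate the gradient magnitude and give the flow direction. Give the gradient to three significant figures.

Pressure head at well C: ψ = P/(ρg) = 436×1000 / (1000 × 9.81) = 44.44 m.
Total head at well C: h = z + ψ = -202.40 + 44.44 = -157.96 m.
Pressure head at well G: ψ = P/(ρg) = 197×1000 / (1000 × 9.81) = 20.08 m.
Total head at well G: h = z + ψ = -170.57 + 20.08 = -150.49 m.
Head difference: h(well C) − h(well G) = -157.96 − (-150.49) = -7.47 m.
Hydraulic gradient: i = |Δh| / L = 7.47 / 105.3 = 0.0709.
Flow is from higher to lower head: from well G toward well C, i.e. toward the east.

i ≈ 0.0709; groundwater flows toward the east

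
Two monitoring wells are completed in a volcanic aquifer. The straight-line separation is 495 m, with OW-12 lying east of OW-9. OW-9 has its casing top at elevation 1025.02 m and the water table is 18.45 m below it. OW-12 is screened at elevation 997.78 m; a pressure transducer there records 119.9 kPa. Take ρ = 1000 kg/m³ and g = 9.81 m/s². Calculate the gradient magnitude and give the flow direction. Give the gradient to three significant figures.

i ≈ 0.00693; groundwater flows toward the west

Total head at OW-9: h = 1025.02 − 18.45 = 1006.57 m.
Pressure head at OW-12: ψ = P/(ρg) = 119.9×1000 / (1000 × 9.81) = 12.22 m.
Total head at OW-12: h = z + ψ = 997.78 + 12.22 = 1010.00 m.
Head difference: h(OW-9) − h(OW-12) = 1006.57 − 1010.00 = -3.43 m.
Hydraulic gradient: i = |Δh| / L = 3.43 / 495 = 0.00693.
Flow is from higher to lower head: from OW-12 toward OW-9, i.e. toward the west.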